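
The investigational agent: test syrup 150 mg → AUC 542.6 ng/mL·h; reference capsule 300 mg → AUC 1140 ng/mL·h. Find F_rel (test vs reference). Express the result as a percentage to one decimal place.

F_rel = (AUC_test/D_test) / (AUC_ref/D_ref)
      = (542.6/150) / (1140/300)
      = 3.61733 / 3.8 = 0.9519 = 95.19%

F_rel = 95.2%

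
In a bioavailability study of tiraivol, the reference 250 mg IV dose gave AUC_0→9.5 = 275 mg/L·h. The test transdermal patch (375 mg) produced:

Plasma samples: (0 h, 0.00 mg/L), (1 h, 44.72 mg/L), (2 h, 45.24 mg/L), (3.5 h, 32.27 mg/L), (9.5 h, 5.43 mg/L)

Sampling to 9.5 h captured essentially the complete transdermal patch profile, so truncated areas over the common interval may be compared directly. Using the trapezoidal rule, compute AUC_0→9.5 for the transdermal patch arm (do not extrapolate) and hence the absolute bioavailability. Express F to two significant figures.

Trapezoidal AUC_0→9.5 (transdermal patch):
  [0→1]: (0.00+44.72)/2 × 1 = 22.36
  [1→2]: (44.72+45.24)/2 × 1 = 44.98
  [2→3.5]: (45.24+32.27)/2 × 1.5 = 58.1325
  [3.5→9.5]: (32.27+5.43)/2 × 6 = 113.1
  Sum = 238.5725 mg/L·h
F = (AUC_ev/D_ev)/(AUC_iv/D_iv) = (238.5725/375)/(275/250) = 0.636193/1.1 = 0.5784

F = 0.58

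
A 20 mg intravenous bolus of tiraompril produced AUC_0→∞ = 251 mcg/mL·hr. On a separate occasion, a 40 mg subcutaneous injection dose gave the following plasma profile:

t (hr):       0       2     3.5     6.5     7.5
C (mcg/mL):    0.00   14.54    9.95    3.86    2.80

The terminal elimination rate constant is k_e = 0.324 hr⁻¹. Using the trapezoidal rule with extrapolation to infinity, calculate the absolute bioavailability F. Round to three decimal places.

F = 0.131

Trapezoidal AUC_0→7.5 (subcutaneous injection):
  [0→2]: (0.00+14.54)/2 × 2 = 14.54
  [2→3.5]: (14.54+9.95)/2 × 1.5 = 18.3675
  [3.5→6.5]: (9.95+3.86)/2 × 3 = 20.715
  [6.5→7.5]: (3.86+2.80)/2 × 1 = 3.33
  Sum = 56.9525 mcg/mL·hr
Tail: C_last/k_e = 2.80/0.324 = 8.642
AUC_0→∞ (subcutaneous injection) = 56.9525 + 8.642 = 65.5945 mcg/mL·hr
F = (AUC_ev/D_ev)/(AUC_iv/D_iv) = (65.5945/40)/(251/20) = 1.6398625/12.55 = 0.1307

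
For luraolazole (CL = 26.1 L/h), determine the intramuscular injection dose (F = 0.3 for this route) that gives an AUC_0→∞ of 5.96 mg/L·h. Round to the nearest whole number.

Dose = 519 mg

Dose = CL × AUC_0→∞ / F
     = 26.1 × 5.96 / 0.3 = 518.52 mg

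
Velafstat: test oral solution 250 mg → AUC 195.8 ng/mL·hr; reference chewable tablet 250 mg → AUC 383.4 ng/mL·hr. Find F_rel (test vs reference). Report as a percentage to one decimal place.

F_rel = (AUC_test/D_test) / (AUC_ref/D_ref)
      = (195.8/250) / (383.4/250)
      = 0.7832 / 1.5336 = 0.5107 = 51.07%

F_rel = 51.1%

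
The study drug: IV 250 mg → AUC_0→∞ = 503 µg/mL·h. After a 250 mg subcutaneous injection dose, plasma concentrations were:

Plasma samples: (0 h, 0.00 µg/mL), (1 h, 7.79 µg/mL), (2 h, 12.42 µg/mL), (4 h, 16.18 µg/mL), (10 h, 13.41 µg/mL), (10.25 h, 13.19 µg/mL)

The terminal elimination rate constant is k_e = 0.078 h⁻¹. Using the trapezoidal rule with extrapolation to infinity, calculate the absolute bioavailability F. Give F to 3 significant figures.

Trapezoidal AUC_0→10.25 (subcutaneous injection):
  [0→1]: (0.00+7.79)/2 × 1 = 3.895
  [1→2]: (7.79+12.42)/2 × 1 = 10.105
  [2→4]: (12.42+16.18)/2 × 2 = 28.6
  [4→10]: (16.18+13.41)/2 × 6 = 88.77
  [10→10.25]: (13.41+13.19)/2 × 0.25 = 3.325
  Sum = 134.695 µg/mL·h
Tail: C_last/k_e = 13.19/0.078 = 169.103
AUC_0→∞ (subcutaneous injection) = 134.695 + 169.103 = 303.798 µg/mL·h
F = (AUC_ev/D_ev)/(AUC_iv/D_iv) = (303.798/250)/(503/250) = 1.215192/2.012 = 0.6040

F = 0.604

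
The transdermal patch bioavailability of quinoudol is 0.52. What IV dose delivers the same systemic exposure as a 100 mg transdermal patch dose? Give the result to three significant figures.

D_iv = 52.0 mg

Systemic exposure from an extravascular dose = F × D_ev, so the equivalent IV dose is F × D_ev.
D_iv = F × D_ev = 0.52 × 100 = 52 mg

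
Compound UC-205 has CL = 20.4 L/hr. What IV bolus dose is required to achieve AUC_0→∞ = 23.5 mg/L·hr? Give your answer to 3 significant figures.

Dose_iv = CL × AUC_0→∞
     = 20.4 × 23.5 = 479.4 mg

Dose = 479 mg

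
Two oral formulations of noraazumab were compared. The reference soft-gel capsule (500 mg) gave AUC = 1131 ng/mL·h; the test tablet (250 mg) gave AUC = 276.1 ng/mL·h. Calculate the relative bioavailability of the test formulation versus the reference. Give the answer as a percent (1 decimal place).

F_rel = 48.8%

F_rel = (AUC_test/D_test) / (AUC_ref/D_ref)
      = (276.1/250) / (1131/500)
      = 1.1044 / 2.262 = 0.4882 = 48.82%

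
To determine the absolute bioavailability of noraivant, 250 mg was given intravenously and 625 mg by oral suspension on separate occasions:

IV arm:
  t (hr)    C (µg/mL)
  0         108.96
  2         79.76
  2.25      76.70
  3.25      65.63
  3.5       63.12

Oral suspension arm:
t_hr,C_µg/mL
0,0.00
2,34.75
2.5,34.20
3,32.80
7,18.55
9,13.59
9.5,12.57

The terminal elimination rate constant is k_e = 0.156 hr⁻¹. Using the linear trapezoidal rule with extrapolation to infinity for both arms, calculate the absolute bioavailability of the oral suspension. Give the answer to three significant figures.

Trapezoidal AUC_0→3.5 (IV):
  [0→2]: (108.96+79.76)/2 × 2 = 188.72
  [2→2.25]: (79.76+76.70)/2 × 0.25 = 19.5575
  [2.25→3.25]: (76.70+65.63)/2 × 1 = 71.165
  [3.25→3.5]: (65.63+63.12)/2 × 0.25 = 16.09375
  Sum = 295.53625 µg/mL·hr
IV tail: 63.12/0.156 = 404.615; AUC_iv,0→∞ = 295.53625 + 404.615 = 700.15125 µg/mL·hr
Trapezoidal AUC_0→9.5 (oral suspension):
  [0→2]: (0.00+34.75)/2 × 2 = 34.75
  [2→2.5]: (34.75+34.20)/2 × 0.5 = 17.2375
  [2.5→3]: (34.20+32.80)/2 × 0.5 = 16.75
  [3→7]: (32.80+18.55)/2 × 4 = 102.7
  [7→9]: (18.55+13.59)/2 × 2 = 32.14
  [9→9.5]: (13.59+12.57)/2 × 0.5 = 6.54
  Sum = 210.1175 µg/mL·hr
oral suspension tail: 12.57/0.156 = 80.577; AUC_ev,0→∞ = 210.1175 + 80.577 = 290.6945 µg/mL·hr
F = (AUC_ev/D_ev)/(AUC_iv/D_iv) = (290.6945/625)/(700.15125/250) = 0.4651112/2.800605 = 0.1661

F = 0.166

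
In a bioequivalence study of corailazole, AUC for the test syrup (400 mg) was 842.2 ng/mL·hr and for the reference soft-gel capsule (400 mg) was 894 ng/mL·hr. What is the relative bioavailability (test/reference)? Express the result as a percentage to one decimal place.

F_rel = (AUC_test/D_test) / (AUC_ref/D_ref)
      = (842.2/400) / (894/400)
      = 2.1055 / 2.235 = 0.9421 = 94.21%

F_rel = 94.2%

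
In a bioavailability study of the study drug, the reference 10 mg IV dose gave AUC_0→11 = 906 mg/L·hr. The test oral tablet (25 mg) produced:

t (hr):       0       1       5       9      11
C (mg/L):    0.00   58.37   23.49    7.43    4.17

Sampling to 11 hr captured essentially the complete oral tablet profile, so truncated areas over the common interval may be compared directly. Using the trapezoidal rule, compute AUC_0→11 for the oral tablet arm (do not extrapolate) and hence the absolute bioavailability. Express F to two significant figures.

Trapezoidal AUC_0→11 (oral tablet):
  [0→1]: (0.00+58.37)/2 × 1 = 29.185
  [1→5]: (58.37+23.49)/2 × 4 = 163.72
  [5→9]: (23.49+7.43)/2 × 4 = 61.84
  [9→11]: (7.43+4.17)/2 × 2 = 11.6
  Sum = 266.345 mg/L·hr
F = (AUC_ev/D_ev)/(AUC_iv/D_iv) = (266.345/25)/(906/10) = 10.6538/90.6 = 0.1176

F = 0.12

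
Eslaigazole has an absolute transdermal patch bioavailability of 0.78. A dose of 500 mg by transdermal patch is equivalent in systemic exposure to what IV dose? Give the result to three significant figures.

D_iv = 390 mg

Systemic exposure from an extravascular dose = F × D_ev, so the equivalent IV dose is F × D_ev.
D_iv = F × D_ev = 0.78 × 500 = 390 mg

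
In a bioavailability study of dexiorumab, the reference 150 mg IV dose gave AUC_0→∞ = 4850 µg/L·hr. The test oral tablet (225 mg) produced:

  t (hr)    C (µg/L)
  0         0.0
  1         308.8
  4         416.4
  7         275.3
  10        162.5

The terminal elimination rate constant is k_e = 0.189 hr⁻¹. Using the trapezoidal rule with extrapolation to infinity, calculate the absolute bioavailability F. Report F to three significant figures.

F = 0.522

Trapezoidal AUC_0→10 (oral tablet):
  [0→1]: (0.0+308.8)/2 × 1 = 154.4
  [1→4]: (308.8+416.4)/2 × 3 = 1087.8
  [4→7]: (416.4+275.3)/2 × 3 = 1037.55
  [7→10]: (275.3+162.5)/2 × 3 = 656.7
  Sum = 2936.45 µg/L·hr
Tail: C_last/k_e = 162.5/0.189 = 859.788
AUC_0→∞ (oral tablet) = 2936.45 + 859.788 = 3796.238 µg/L·hr
F = (AUC_ev/D_ev)/(AUC_iv/D_iv) = (3796.238/225)/(4850/150) = 16.8722/32.3333 = 0.5218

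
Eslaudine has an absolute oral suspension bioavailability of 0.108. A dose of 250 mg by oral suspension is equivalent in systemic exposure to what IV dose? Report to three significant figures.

D_iv = 27.0 mg

Systemic exposure from an extravascular dose = F × D_ev, so the equivalent IV dose is F × D_ev.
D_iv = F × D_ev = 0.108 × 250 = 27 mg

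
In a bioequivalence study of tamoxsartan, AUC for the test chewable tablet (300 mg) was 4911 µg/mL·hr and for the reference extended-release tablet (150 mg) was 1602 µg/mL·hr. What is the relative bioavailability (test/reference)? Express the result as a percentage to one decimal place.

F_rel = 153.3%

F_rel = (AUC_test/D_test) / (AUC_ref/D_ref)
      = (4911/300) / (1602/150)
      = 16.37 / 10.68 = 1.5328 = 153.28%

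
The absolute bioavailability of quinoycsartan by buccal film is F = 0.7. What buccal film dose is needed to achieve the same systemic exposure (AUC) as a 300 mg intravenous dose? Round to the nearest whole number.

D_buccal = 429 mg

For equal systemic exposure: F × D_ev = D_iv
D_ev = D_iv / F = 300 / 0.7 = 428.571 mg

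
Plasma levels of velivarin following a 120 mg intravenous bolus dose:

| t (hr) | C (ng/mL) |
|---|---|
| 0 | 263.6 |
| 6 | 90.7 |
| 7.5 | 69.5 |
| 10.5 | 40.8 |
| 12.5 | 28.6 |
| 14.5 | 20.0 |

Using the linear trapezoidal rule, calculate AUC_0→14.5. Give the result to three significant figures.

Trapezoidal AUC_0→14.5:
  [0→6]: (263.6+90.7)/2 × 6 = 1062.9
  [6→7.5]: (90.7+69.5)/2 × 1.5 = 120.15
  [7.5→10.5]: (69.5+40.8)/2 × 3 = 165.45
  [10.5→12.5]: (40.8+28.6)/2 × 2 = 69.4
  [12.5→14.5]: (28.6+20.0)/2 × 2 = 48.6
  Sum = 1466.5 ng/mL·hr

AUC = 1470 ng/mL·hr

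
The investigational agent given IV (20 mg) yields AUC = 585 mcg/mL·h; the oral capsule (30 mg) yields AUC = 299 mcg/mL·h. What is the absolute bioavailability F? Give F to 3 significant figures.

F = 0.341

F = (AUC_ev / D_ev) / (AUC_iv / D_iv)
  = (299/30) / (585/20)
  = 9.96667 / 29.25 = 0.3407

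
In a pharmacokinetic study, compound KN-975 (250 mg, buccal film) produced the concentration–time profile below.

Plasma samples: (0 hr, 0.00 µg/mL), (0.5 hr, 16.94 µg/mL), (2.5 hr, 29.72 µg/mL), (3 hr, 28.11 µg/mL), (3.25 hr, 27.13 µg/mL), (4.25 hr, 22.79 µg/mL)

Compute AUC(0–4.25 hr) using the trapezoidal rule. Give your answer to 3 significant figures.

Trapezoidal AUC_0→4.25:
  [0→0.5]: (0.00+16.94)/2 × 0.5 = 4.235
  [0.5→2.5]: (16.94+29.72)/2 × 2 = 46.66
  [2.5→3]: (29.72+28.11)/2 × 0.5 = 14.4575
  [3→3.25]: (28.11+27.13)/2 × 0.25 = 6.905
  [3.25→4.25]: (27.13+22.79)/2 × 1 = 24.96
  Sum = 97.2175 µg/mL·hr

AUC = 97.2 µg/mL·hr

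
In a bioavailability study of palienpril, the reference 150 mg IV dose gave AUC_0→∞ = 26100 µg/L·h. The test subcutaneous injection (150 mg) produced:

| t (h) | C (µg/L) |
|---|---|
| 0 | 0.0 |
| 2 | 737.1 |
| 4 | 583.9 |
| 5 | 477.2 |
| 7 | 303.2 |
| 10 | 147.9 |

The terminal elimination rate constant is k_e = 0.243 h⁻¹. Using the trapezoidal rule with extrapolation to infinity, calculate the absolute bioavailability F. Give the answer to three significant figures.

Trapezoidal AUC_0→10 (subcutaneous injection):
  [0→2]: (0.0+737.1)/2 × 2 = 737.1
  [2→4]: (737.1+583.9)/2 × 2 = 1321.0
  [4→5]: (583.9+477.2)/2 × 1 = 530.55
  [5→7]: (477.2+303.2)/2 × 2 = 780.4
  [7→10]: (303.2+147.9)/2 × 3 = 676.65
  Sum = 4045.7 µg/L·h
Tail: C_last/k_e = 147.9/0.243 = 608.642
AUC_0→∞ (subcutaneous injection) = 4045.7 + 608.642 = 4654.342 µg/L·h
F = (AUC_ev/D_ev)/(AUC_iv/D_iv) = (4654.342/150)/(26100/150) = 31.0289/174 = 0.1783

F = 0.178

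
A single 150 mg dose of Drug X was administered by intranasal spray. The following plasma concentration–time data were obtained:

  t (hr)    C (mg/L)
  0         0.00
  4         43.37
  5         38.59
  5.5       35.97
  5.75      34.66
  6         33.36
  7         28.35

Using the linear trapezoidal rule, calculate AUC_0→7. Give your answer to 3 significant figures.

Trapezoidal AUC_0→7:
  [0→4]: (0.00+43.37)/2 × 4 = 86.74
  [4→5]: (43.37+38.59)/2 × 1 = 40.98
  [5→5.5]: (38.59+35.97)/2 × 0.5 = 18.64
  [5.5→5.75]: (35.97+34.66)/2 × 0.25 = 8.82875
  [5.75→6]: (34.66+33.36)/2 × 0.25 = 8.5025
  [6→7]: (33.36+28.35)/2 × 1 = 30.855
  Sum = 194.54625 mg/L·hr

AUC = 195 mg/L·hr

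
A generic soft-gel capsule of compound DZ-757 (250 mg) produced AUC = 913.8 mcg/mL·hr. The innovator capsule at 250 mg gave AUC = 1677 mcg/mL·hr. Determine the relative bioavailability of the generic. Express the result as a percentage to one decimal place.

F_rel = 54.5%

F_rel = (AUC_test/D_test) / (AUC_ref/D_ref)
      = (913.8/250) / (1677/250)
      = 3.6552 / 6.708 = 0.5449 = 54.49%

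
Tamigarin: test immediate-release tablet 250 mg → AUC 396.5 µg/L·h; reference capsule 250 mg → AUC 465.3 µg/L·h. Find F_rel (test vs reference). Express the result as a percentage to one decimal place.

F_rel = 85.2%

F_rel = (AUC_test/D_test) / (AUC_ref/D_ref)
      = (396.5/250) / (465.3/250)
      = 1.586 / 1.8612 = 0.8521 = 85.21%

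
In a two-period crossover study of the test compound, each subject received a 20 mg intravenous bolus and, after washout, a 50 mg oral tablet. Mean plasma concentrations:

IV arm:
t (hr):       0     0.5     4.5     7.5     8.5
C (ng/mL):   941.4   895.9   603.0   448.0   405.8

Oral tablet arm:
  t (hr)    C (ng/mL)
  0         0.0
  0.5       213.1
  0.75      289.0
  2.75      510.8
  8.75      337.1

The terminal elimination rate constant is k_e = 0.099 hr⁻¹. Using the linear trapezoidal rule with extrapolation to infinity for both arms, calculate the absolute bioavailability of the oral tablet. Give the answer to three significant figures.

Trapezoidal AUC_0→8.5 (IV):
  [0→0.5]: (941.4+895.9)/2 × 0.5 = 459.325
  [0.5→4.5]: (895.9+603.0)/2 × 4 = 2997.8
  [4.5→7.5]: (603.0+448.0)/2 × 3 = 1576.5
  [7.5→8.5]: (448.0+405.8)/2 × 1 = 426.9
  Sum = 5460.525 ng/mL·hr
IV tail: 405.8/0.099 = 4098.990; AUC_iv,0→∞ = 5460.525 + 4098.990 = 9559.515 ng/mL·hr
Trapezoidal AUC_0→8.75 (oral tablet):
  [0→0.5]: (0.0+213.1)/2 × 0.5 = 53.275
  [0.5→0.75]: (213.1+289.0)/2 × 0.25 = 62.7625
  [0.75→2.75]: (289.0+510.8)/2 × 2 = 799.8
  [2.75→8.75]: (510.8+337.1)/2 × 6 = 2543.7
  Sum = 3459.5375 ng/mL·hr
oral tablet tail: 337.1/0.099 = 3405.051; AUC_ev,0→∞ = 3459.5375 + 3405.051 = 6864.5885 ng/mL·hr
F = (AUC_ev/D_ev)/(AUC_iv/D_iv) = (6864.5885/50)/(9559.515/20) = 137.29177/477.97575 = 0.2872

F = 0.287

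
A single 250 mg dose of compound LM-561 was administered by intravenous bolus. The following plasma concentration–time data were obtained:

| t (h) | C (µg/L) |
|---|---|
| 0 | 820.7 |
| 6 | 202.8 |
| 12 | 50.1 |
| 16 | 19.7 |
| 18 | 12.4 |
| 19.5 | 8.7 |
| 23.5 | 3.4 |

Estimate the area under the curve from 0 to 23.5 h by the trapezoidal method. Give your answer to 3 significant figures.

AUC = 4040 µg/L·h

Trapezoidal AUC_0→23.5:
  [0→6]: (820.7+202.8)/2 × 6 = 3070.5
  [6→12]: (202.8+50.1)/2 × 6 = 758.7
  [12→16]: (50.1+19.7)/2 × 4 = 139.6
  [16→18]: (19.7+12.4)/2 × 2 = 32.1
  [18→19.5]: (12.4+8.7)/2 × 1.5 = 15.825
  [19.5→23.5]: (8.7+3.4)/2 × 4 = 24.2
  Sum = 4040.925 µg/L·h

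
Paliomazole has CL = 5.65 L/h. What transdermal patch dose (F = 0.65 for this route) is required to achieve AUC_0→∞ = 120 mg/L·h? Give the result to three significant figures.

Dose = CL × AUC_0→∞ / F
     = 5.65 × 120 / 0.65 = 1043.08 mg

Dose = 1040 mg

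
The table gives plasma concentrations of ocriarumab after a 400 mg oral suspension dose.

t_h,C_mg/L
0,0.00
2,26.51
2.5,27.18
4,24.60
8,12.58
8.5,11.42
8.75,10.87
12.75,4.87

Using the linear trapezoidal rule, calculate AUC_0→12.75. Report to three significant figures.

AUC = 193 mg/L·h

Trapezoidal AUC_0→12.75:
  [0→2]: (0.00+26.51)/2 × 2 = 26.51
  [2→2.5]: (26.51+27.18)/2 × 0.5 = 13.4225
  [2.5→4]: (27.18+24.60)/2 × 1.5 = 38.835
  [4→8]: (24.60+12.58)/2 × 4 = 74.36
  [8→8.5]: (12.58+11.42)/2 × 0.5 = 6.0
  [8.5→8.75]: (11.42+10.87)/2 × 0.25 = 2.78625
  [8.75→12.75]: (10.87+4.87)/2 × 4 = 31.48
  Sum = 193.39375 mg/L·h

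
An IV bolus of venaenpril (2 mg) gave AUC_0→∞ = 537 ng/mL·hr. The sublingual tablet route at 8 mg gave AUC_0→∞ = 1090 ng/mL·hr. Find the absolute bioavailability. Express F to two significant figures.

F = (AUC_ev / D_ev) / (AUC_iv / D_iv)
  = (1090/8) / (537/2)
  = 136.25 / 268.5 = 0.5074

F = 0.51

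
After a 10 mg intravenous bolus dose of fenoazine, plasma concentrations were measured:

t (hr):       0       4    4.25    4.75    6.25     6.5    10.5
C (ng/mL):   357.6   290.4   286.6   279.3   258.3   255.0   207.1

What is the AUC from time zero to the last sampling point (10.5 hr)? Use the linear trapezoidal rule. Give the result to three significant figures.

AUC = 2900 ng/mL·hr

Trapezoidal AUC_0→10.5:
  [0→4]: (357.6+290.4)/2 × 4 = 1296.0
  [4→4.25]: (290.4+286.6)/2 × 0.25 = 72.125
  [4.25→4.75]: (286.6+279.3)/2 × 0.5 = 141.475
  [4.75→6.25]: (279.3+258.3)/2 × 1.5 = 403.2
  [6.25→6.5]: (258.3+255.0)/2 × 0.25 = 64.1625
  [6.5→10.5]: (255.0+207.1)/2 × 4 = 924.2
  Sum = 2901.1625 ng/mL·hr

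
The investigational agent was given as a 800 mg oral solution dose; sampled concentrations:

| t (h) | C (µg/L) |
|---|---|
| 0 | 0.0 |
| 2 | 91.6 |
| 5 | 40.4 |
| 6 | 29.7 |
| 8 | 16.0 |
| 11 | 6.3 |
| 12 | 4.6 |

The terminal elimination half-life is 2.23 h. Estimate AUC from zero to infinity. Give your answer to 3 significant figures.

AUC = 424 µg/L·h

Trapezoidal AUC_0→12:
  [0→2]: (0.0+91.6)/2 × 2 = 91.6
  [2→5]: (91.6+40.4)/2 × 3 = 198.0
  [5→6]: (40.4+29.7)/2 × 1 = 35.05
  [6→8]: (29.7+16.0)/2 × 2 = 45.7
  [8→11]: (16.0+6.3)/2 × 3 = 33.45
  [11→12]: (6.3+4.6)/2 × 1 = 5.45
  Sum = 409.25 µg/L·h
k_e = ln2 / t½ = 0.693147 / 2.23 = 0.3108 h^-1
Extrapolated tail: C_last / k_e = 4.6 / 0.3108 = 14.801
AUC_0→∞ = 409.25 + 14.801 = 424.051 µg/L·h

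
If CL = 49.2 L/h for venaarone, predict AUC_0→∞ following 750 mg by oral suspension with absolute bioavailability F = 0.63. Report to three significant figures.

AUC_0→∞ = F × Dose / CL
        = 0.63 × 750 / 49.2 = 9.60366 mg/L·h

AUC = 9.60 mg/L·h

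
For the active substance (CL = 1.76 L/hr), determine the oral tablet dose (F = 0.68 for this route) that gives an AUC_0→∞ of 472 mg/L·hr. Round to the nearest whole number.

Dose = CL × AUC_0→∞ / F
     = 1.76 × 472 / 0.68 = 1221.65 mg

Dose = 1222 mg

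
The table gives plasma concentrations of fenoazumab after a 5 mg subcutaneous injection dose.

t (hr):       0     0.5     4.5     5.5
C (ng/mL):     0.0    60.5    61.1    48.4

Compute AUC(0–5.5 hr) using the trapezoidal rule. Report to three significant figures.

Trapezoidal AUC_0→5.5:
  [0→0.5]: (0.0+60.5)/2 × 0.5 = 15.125
  [0.5→4.5]: (60.5+61.1)/2 × 4 = 243.2
  [4.5→5.5]: (61.1+48.4)/2 × 1 = 54.75
  Sum = 313.075 ng/mL·hr

AUC = 313 ng/mL·hr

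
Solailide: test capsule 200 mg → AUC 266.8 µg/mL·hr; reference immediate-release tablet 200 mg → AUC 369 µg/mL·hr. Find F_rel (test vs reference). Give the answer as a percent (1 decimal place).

F_rel = (AUC_test/D_test) / (AUC_ref/D_ref)
      = (266.8/200) / (369/200)
      = 1.334 / 1.845 = 0.7230 = 72.30%

F_rel = 72.3%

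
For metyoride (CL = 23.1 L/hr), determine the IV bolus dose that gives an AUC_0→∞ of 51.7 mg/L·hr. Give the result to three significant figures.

Dose = 1190 mg

Dose_iv = CL × AUC_0→∞
     = 23.1 × 51.7 = 1194.27 mg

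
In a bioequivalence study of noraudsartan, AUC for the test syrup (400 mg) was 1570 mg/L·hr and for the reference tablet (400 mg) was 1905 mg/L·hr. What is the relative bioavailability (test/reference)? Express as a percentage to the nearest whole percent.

F_rel = (AUC_test/D_test) / (AUC_ref/D_ref)
      = (1570/400) / (1905/400)
      = 3.925 / 4.7625 = 0.8241 = 82.41%

F_rel = 82%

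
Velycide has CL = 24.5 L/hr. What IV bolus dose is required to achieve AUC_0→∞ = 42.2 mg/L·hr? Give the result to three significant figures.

Dose_iv = CL × AUC_0→∞
     = 24.5 × 42.2 = 1033.9 mg

Dose = 1030 mg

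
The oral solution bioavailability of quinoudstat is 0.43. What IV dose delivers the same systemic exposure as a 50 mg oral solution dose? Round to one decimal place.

D_iv = 21.5 mg

Systemic exposure from an extravascular dose = F × D_ev, so the equivalent IV dose is F × D_ev.
D_iv = F × D_ev = 0.43 × 50 = 21.5 mg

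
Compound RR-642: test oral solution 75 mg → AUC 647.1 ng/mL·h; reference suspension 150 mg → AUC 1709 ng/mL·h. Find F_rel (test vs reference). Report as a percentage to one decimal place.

F_rel = 75.7%

F_rel = (AUC_test/D_test) / (AUC_ref/D_ref)
      = (647.1/75) / (1709/150)
      = 8.628 / 11.3933 = 0.7573 = 75.73%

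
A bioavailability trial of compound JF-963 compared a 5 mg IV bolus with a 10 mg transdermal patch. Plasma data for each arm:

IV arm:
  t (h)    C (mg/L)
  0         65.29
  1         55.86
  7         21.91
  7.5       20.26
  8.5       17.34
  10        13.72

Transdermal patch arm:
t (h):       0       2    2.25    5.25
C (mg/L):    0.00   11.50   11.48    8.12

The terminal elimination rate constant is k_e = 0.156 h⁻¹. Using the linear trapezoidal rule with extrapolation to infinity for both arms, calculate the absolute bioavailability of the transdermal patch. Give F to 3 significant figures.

Trapezoidal AUC_0→10 (IV):
  [0→1]: (65.29+55.86)/2 × 1 = 60.575
  [1→7]: (55.86+21.91)/2 × 6 = 233.31
  [7→7.5]: (21.91+20.26)/2 × 0.5 = 10.5425
  [7.5→8.5]: (20.26+17.34)/2 × 1 = 18.8
  [8.5→10]: (17.34+13.72)/2 × 1.5 = 23.295
  Sum = 346.5225 mg/L·h
IV tail: 13.72/0.156 = 87.949; AUC_iv,0→∞ = 346.5225 + 87.949 = 434.4715 mg/L·h
Trapezoidal AUC_0→5.25 (transdermal patch):
  [0→2]: (0.00+11.50)/2 × 2 = 11.5
  [2→2.25]: (11.50+11.48)/2 × 0.25 = 2.8725
  [2.25→5.25]: (11.48+8.12)/2 × 3 = 29.4
  Sum = 43.7725 mg/L·h
transdermal patch tail: 8.12/0.156 = 52.051; AUC_ev,0→∞ = 43.7725 + 52.051 = 95.8235 mg/L·h
F = (AUC_ev/D_ev)/(AUC_iv/D_iv) = (95.8235/10)/(434.4715/5) = 9.58235/86.8943 = 0.1103

F = 0.110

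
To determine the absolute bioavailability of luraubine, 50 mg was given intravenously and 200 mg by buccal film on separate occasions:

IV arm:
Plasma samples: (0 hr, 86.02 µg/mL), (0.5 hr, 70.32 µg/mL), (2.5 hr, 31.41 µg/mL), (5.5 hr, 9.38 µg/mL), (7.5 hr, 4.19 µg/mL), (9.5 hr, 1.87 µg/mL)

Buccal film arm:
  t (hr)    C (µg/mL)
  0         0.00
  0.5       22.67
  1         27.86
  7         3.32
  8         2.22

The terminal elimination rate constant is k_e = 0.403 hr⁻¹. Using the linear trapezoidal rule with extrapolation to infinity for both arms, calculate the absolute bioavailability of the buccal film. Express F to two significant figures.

Trapezoidal AUC_0→9.5 (IV):
  [0→0.5]: (86.02+70.32)/2 × 0.5 = 39.085
  [0.5→2.5]: (70.32+31.41)/2 × 2 = 101.73
  [2.5→5.5]: (31.41+9.38)/2 × 3 = 61.185
  [5.5→7.5]: (9.38+4.19)/2 × 2 = 13.57
  [7.5→9.5]: (4.19+1.87)/2 × 2 = 6.06
  Sum = 221.63 µg/mL·hr
IV tail: 1.87/0.403 = 4.640; AUC_iv,0→∞ = 221.63 + 4.640 = 226.27 µg/mL·hr
Trapezoidal AUC_0→8 (buccal film):
  [0→0.5]: (0.00+22.67)/2 × 0.5 = 5.6675
  [0.5→1]: (22.67+27.86)/2 × 0.5 = 12.6325
  [1→7]: (27.86+3.32)/2 × 6 = 93.54
  [7→8]: (3.32+2.22)/2 × 1 = 2.77
  Sum = 114.61 µg/mL·hr
buccal film tail: 2.22/0.403 = 5.509; AUC_ev,0→∞ = 114.61 + 5.509 = 120.119 µg/mL·hr
F = (AUC_ev/D_ev)/(AUC_iv/D_iv) = (120.119/200)/(226.27/50) = 0.600595/4.5254 = 0.1327

F = 0.13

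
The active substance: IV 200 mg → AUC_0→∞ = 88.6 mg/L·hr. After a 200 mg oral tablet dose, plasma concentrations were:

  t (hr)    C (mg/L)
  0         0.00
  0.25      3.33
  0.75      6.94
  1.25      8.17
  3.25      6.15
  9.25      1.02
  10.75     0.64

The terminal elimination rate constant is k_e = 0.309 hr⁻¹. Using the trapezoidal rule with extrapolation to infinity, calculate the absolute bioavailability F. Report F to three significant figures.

F = 0.518

Trapezoidal AUC_0→10.75 (oral tablet):
  [0→0.25]: (0.00+3.33)/2 × 0.25 = 0.41625
  [0.25→0.75]: (3.33+6.94)/2 × 0.5 = 2.5675
  [0.75→1.25]: (6.94+8.17)/2 × 0.5 = 3.7775
  [1.25→3.25]: (8.17+6.15)/2 × 2 = 14.32
  [3.25→9.25]: (6.15+1.02)/2 × 6 = 21.51
  [9.25→10.75]: (1.02+0.64)/2 × 1.5 = 1.245
  Sum = 43.83625 mg/L·hr
Tail: C_last/k_e = 0.64/0.309 = 2.071
AUC_0→∞ (oral tablet) = 43.83625 + 2.071 = 45.90725 mg/L·hr
F = (AUC_ev/D_ev)/(AUC_iv/D_iv) = (45.90725/200)/(88.6/200) = 0.22953625/0.443 = 0.5181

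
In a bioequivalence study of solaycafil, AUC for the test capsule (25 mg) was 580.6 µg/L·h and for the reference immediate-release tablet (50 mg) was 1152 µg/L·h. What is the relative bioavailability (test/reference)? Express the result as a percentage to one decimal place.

F_rel = (AUC_test/D_test) / (AUC_ref/D_ref)
      = (580.6/25) / (1152/50)
      = 23.224 / 23.04 = 1.0080 = 100.80%

F_rel = 100.8%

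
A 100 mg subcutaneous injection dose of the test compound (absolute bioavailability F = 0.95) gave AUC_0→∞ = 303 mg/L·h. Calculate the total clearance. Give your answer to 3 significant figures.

CL = 0.314 L/h

CL = F × Dose / AUC_0→∞
   = 0.95 × 100 / 303 = 0.313531 L/h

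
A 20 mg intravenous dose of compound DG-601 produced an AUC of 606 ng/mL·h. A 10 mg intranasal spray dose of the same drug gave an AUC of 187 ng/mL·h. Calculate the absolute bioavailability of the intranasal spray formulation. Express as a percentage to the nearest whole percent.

F = 62%

F = (AUC_ev / D_ev) / (AUC_iv / D_iv)
  = (187/10) / (606/20)
  = 18.7 / 30.3 = 0.6172
  = 61.72%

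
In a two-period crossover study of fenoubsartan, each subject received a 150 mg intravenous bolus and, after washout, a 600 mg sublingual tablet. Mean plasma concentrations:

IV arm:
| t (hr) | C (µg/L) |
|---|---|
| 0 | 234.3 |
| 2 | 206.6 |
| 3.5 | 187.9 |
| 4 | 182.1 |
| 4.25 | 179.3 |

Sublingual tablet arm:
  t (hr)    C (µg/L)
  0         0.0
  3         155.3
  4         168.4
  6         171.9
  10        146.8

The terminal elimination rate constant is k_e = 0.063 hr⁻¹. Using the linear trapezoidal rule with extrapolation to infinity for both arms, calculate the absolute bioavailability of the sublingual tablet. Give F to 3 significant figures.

Trapezoidal AUC_0→4.25 (IV):
  [0→2]: (234.3+206.6)/2 × 2 = 440.9
  [2→3.5]: (206.6+187.9)/2 × 1.5 = 295.875
  [3.5→4]: (187.9+182.1)/2 × 0.5 = 92.5
  [4→4.25]: (182.1+179.3)/2 × 0.25 = 45.175
  Sum = 874.45 µg/L·hr
IV tail: 179.3/0.063 = 2846.032; AUC_iv,0→∞ = 874.45 + 2846.032 = 3720.482 µg/L·hr
Trapezoidal AUC_0→10 (sublingual tablet):
  [0→3]: (0.0+155.3)/2 × 3 = 232.95
  [3→4]: (155.3+168.4)/2 × 1 = 161.85
  [4→6]: (168.4+171.9)/2 × 2 = 340.3
  [6→10]: (171.9+146.8)/2 × 4 = 637.4
  Sum = 1372.5 µg/L·hr
sublingual tablet tail: 146.8/0.063 = 2330.159; AUC_ev,0→∞ = 1372.5 + 2330.159 = 3702.659 µg/L·hr
F = (AUC_ev/D_ev)/(AUC_iv/D_iv) = (3702.659/600)/(3720.482/150) = 6.1711/24.8032 = 0.2488

F = 0.249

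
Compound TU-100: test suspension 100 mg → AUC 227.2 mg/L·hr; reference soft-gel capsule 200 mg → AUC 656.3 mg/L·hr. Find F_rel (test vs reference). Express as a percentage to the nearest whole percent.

F_rel = (AUC_test/D_test) / (AUC_ref/D_ref)
      = (227.2/100) / (656.3/200)
      = 2.272 / 3.2815 = 0.6924 = 69.24%

F_rel = 69%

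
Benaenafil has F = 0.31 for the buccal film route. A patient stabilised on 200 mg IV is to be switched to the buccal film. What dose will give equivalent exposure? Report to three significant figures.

D_buccal = 645 mg

For equal systemic exposure: F × D_ev = D_iv
D_ev = D_iv / F = 200 / 0.31 = 645.161 mg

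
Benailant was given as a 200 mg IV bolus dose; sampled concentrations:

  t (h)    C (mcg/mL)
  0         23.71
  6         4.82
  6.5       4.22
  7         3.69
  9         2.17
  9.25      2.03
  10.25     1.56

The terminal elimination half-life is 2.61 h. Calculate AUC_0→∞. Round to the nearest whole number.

AUC = 104 mcg/mL·h

Trapezoidal AUC_0→10.25:
  [0→6]: (23.71+4.82)/2 × 6 = 85.59
  [6→6.5]: (4.82+4.22)/2 × 0.5 = 2.26
  [6.5→7]: (4.22+3.69)/2 × 0.5 = 1.9775
  [7→9]: (3.69+2.17)/2 × 2 = 5.86
  [9→9.25]: (2.17+2.03)/2 × 0.25 = 0.525
  [9.25→10.25]: (2.03+1.56)/2 × 1 = 1.795
  Sum = 98.0075 mcg/mL·h
k_e = ln2 / t½ = 0.693147 / 2.61 = 0.2656 h^-1
Extrapolated tail: C_last / k_e = 1.56 / 0.2656 = 5.873
AUC_0→∞ = 98.0075 + 5.873 = 103.8805 mcg/mL·h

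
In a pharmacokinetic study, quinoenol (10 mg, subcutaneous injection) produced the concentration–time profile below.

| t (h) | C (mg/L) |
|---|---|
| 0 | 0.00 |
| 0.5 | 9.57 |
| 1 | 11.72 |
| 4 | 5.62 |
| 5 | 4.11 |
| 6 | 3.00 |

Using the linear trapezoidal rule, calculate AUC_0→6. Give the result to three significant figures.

Trapezoidal AUC_0→6:
  [0→0.5]: (0.00+9.57)/2 × 0.5 = 2.3925
  [0.5→1]: (9.57+11.72)/2 × 0.5 = 5.3225
  [1→4]: (11.72+5.62)/2 × 3 = 26.01
  [4→5]: (5.62+4.11)/2 × 1 = 4.865
  [5→6]: (4.11+3.00)/2 × 1 = 3.555
  Sum = 42.145 mg/L·h

AUC = 42.1 mg/L·h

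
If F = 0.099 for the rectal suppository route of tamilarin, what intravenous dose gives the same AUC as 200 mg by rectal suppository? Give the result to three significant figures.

D_iv = 19.8 mg

Systemic exposure from an extravascular dose = F × D_ev, so the equivalent IV dose is F × D_ev.
D_iv = F × D_ev = 0.099 × 200 = 19.8 mg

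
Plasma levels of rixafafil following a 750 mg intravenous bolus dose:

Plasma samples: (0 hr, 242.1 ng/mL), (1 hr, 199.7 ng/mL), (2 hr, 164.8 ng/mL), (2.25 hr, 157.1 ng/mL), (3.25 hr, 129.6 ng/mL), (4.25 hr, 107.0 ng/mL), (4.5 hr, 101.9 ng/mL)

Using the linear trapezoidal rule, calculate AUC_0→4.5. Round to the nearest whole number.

Trapezoidal AUC_0→4.5:
  [0→1]: (242.1+199.7)/2 × 1 = 220.9
  [1→2]: (199.7+164.8)/2 × 1 = 182.25
  [2→2.25]: (164.8+157.1)/2 × 0.25 = 40.2375
  [2.25→3.25]: (157.1+129.6)/2 × 1 = 143.35
  [3.25→4.25]: (129.6+107.0)/2 × 1 = 118.3
  [4.25→4.5]: (107.0+101.9)/2 × 0.25 = 26.1125
  Sum = 731.15 ng/mL·hr

AUC = 731 ng/mL·hr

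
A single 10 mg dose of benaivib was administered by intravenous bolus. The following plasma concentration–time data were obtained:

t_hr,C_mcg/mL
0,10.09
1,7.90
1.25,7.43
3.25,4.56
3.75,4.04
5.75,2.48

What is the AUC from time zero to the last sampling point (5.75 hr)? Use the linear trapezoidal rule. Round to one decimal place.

Trapezoidal AUC_0→5.75:
  [0→1]: (10.09+7.90)/2 × 1 = 8.995
  [1→1.25]: (7.90+7.43)/2 × 0.25 = 1.91625
  [1.25→3.25]: (7.43+4.56)/2 × 2 = 11.99
  [3.25→3.75]: (4.56+4.04)/2 × 0.5 = 2.15
  [3.75→5.75]: (4.04+2.48)/2 × 2 = 6.52
  Sum = 31.57125 mcg/mL·hr

AUC = 31.6 mcg/mL·hr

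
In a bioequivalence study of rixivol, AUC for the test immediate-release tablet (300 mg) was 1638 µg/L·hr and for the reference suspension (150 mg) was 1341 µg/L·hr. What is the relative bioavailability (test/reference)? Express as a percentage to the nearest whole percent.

F_rel = (AUC_test/D_test) / (AUC_ref/D_ref)
      = (1638/300) / (1341/150)
      = 5.46 / 8.94 = 0.6107 = 61.07%

F_rel = 61%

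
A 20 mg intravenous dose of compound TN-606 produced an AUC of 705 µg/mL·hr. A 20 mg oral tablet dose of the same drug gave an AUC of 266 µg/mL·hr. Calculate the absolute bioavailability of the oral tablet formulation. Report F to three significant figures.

F = 0.377

F = (AUC_ev / D_ev) / (AUC_iv / D_iv)
  = (266/20) / (705/20)
  = 13.3 / 35.25 = 0.3773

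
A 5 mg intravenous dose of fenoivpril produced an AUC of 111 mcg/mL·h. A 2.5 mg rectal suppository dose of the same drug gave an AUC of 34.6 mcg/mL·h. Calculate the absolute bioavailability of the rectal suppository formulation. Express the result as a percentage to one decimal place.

F = 62.3%

F = (AUC_ev / D_ev) / (AUC_iv / D_iv)
  = (34.6/2.5) / (111/5)
  = 13.84 / 22.2 = 0.6234
  = 62.34%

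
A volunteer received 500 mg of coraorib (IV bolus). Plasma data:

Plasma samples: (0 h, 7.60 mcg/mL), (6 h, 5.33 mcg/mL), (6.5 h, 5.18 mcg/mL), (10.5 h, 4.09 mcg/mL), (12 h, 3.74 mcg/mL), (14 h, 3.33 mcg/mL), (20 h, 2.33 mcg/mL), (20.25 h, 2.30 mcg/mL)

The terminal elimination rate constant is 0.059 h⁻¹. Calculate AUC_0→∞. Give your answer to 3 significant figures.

Trapezoidal AUC_0→20.25:
  [0→6]: (7.60+5.33)/2 × 6 = 38.79
  [6→6.5]: (5.33+5.18)/2 × 0.5 = 2.6275
  [6.5→10.5]: (5.18+4.09)/2 × 4 = 18.54
  [10.5→12]: (4.09+3.74)/2 × 1.5 = 5.8725
  [12→14]: (3.74+3.33)/2 × 2 = 7.07
  [14→20]: (3.33+2.33)/2 × 6 = 16.98
  [20→20.25]: (2.33+2.30)/2 × 0.25 = 0.57875
  Sum = 90.45875 mcg/mL·h
Extrapolated tail: C_last / k_e = 2.30 / 0.059 = 38.983
AUC_0→∞ = 90.45875 + 38.983 = 129.44175 mcg/mL·h

AUC = 129 mcg/mL·h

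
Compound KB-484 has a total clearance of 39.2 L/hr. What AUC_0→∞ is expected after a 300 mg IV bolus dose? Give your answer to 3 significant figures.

AUC_0→∞ = Dose_iv / CL
        = 300 / 39.2 = 7.65306 mg/L·hr

AUC = 7.65 mg/L·hr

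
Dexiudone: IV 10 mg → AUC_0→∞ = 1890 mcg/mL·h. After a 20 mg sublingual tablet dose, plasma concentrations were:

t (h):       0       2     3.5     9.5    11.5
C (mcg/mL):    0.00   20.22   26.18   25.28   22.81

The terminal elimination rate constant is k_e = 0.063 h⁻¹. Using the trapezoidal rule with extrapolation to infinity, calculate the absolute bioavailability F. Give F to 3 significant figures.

F = 0.164

Trapezoidal AUC_0→11.5 (sublingual tablet):
  [0→2]: (0.00+20.22)/2 × 2 = 20.22
  [2→3.5]: (20.22+26.18)/2 × 1.5 = 34.8
  [3.5→9.5]: (26.18+25.28)/2 × 6 = 154.38
  [9.5→11.5]: (25.28+22.81)/2 × 2 = 48.09
  Sum = 257.49 mcg/mL·h
Tail: C_last/k_e = 22.81/0.063 = 362.063
AUC_0→∞ (sublingual tablet) = 257.49 + 362.063 = 619.553 mcg/mL·h
F = (AUC_ev/D_ev)/(AUC_iv/D_iv) = (619.553/20)/(1890/10) = 30.97765/189 = 0.1639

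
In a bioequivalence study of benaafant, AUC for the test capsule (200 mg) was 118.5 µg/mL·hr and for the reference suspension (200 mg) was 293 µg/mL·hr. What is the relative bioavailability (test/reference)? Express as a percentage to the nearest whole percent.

F_rel = (AUC_test/D_test) / (AUC_ref/D_ref)
      = (118.5/200) / (293/200)
      = 0.5925 / 1.465 = 0.4044 = 40.44%

F_rel = 40%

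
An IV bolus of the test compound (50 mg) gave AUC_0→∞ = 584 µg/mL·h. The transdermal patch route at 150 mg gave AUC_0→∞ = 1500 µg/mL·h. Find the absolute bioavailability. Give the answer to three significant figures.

F = (AUC_ev / D_ev) / (AUC_iv / D_iv)
  = (1500/150) / (584/50)
  = 10 / 11.68 = 0.8562

F = 0.856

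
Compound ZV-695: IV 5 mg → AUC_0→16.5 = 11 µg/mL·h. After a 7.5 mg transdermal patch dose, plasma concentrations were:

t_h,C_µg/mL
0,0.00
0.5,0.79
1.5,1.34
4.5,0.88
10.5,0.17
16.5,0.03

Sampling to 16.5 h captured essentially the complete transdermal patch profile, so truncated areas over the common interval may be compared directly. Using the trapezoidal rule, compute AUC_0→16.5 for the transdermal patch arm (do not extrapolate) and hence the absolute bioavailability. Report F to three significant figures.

F = 0.506

Trapezoidal AUC_0→16.5 (transdermal patch):
  [0→0.5]: (0.00+0.79)/2 × 0.5 = 0.1975
  [0.5→1.5]: (0.79+1.34)/2 × 1 = 1.065
  [1.5→4.5]: (1.34+0.88)/2 × 3 = 3.33
  [4.5→10.5]: (0.88+0.17)/2 × 6 = 3.15
  [10.5→16.5]: (0.17+0.03)/2 × 6 = 0.6
  Sum = 8.3425 µg/mL·h
F = (AUC_ev/D_ev)/(AUC_iv/D_iv) = (8.3425/7.5)/(11/5) = 1.11233/2.2 = 0.5056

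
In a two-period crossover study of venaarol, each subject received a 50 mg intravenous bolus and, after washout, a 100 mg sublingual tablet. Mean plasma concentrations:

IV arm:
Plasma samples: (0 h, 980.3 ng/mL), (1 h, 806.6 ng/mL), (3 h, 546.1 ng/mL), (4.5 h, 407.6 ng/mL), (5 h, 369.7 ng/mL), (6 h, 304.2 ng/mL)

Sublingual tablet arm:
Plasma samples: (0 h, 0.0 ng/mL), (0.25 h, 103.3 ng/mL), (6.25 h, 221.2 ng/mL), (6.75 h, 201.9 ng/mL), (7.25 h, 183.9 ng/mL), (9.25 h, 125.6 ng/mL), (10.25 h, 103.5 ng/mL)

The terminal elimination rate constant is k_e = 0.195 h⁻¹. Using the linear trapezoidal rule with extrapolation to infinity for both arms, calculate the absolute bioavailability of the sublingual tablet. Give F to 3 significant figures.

Trapezoidal AUC_0→6 (IV):
  [0→1]: (980.3+806.6)/2 × 1 = 893.45
  [1→3]: (806.6+546.1)/2 × 2 = 1352.7
  [3→4.5]: (546.1+407.6)/2 × 1.5 = 715.275
  [4.5→5]: (407.6+369.7)/2 × 0.5 = 194.325
  [5→6]: (369.7+304.2)/2 × 1 = 336.95
  Sum = 3492.7 ng/mL·h
IV tail: 304.2/0.195 = 1560.000; AUC_iv,0→∞ = 3492.7 + 1560.000 = 5052.7 ng/mL·h
Trapezoidal AUC_0→10.25 (sublingual tablet):
  [0→0.25]: (0.0+103.3)/2 × 0.25 = 12.9125
  [0.25→6.25]: (103.3+221.2)/2 × 6 = 973.5
  [6.25→6.75]: (221.2+201.9)/2 × 0.5 = 105.775
  [6.75→7.25]: (201.9+183.9)/2 × 0.5 = 96.45
  [7.25→9.25]: (183.9+125.6)/2 × 2 = 309.5
  [9.25→10.25]: (125.6+103.5)/2 × 1 = 114.55
  Sum = 1612.6875 ng/mL·h
sublingual tablet tail: 103.5/0.195 = 530.769; AUC_ev,0→∞ = 1612.6875 + 530.769 = 2143.4565 ng/mL·h
F = (AUC_ev/D_ev)/(AUC_iv/D_iv) = (2143.4565/100)/(5052.7/50) = 21.434565/101.054 = 0.2121

F = 0.212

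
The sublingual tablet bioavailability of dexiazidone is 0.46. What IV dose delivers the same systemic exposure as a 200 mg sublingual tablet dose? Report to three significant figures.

Systemic exposure from an extravascular dose = F × D_ev, so the equivalent IV dose is F × D_ev.
D_iv = F × D_ev = 0.46 × 200 = 92 mg

D_iv = 92.0 mg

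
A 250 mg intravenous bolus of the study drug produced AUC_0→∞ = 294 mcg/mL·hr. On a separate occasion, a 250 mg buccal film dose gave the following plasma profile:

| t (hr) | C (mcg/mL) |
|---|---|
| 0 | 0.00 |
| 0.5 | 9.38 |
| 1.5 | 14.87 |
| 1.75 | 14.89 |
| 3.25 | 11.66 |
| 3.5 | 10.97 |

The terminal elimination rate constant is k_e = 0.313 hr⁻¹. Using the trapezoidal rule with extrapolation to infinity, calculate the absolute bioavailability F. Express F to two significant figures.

F = 0.26

Trapezoidal AUC_0→3.5 (buccal film):
  [0→0.5]: (0.00+9.38)/2 × 0.5 = 2.345
  [0.5→1.5]: (9.38+14.87)/2 × 1 = 12.125
  [1.5→1.75]: (14.87+14.89)/2 × 0.25 = 3.72
  [1.75→3.25]: (14.89+11.66)/2 × 1.5 = 19.9125
  [3.25→3.5]: (11.66+10.97)/2 × 0.25 = 2.82875
  Sum = 40.93125 mcg/mL·hr
Tail: C_last/k_e = 10.97/0.313 = 35.048
AUC_0→∞ (buccal film) = 40.93125 + 35.048 = 75.97925 mcg/mL·hr
F = (AUC_ev/D_ev)/(AUC_iv/D_iv) = (75.97925/250)/(294/250) = 0.303917/1.176 = 0.2584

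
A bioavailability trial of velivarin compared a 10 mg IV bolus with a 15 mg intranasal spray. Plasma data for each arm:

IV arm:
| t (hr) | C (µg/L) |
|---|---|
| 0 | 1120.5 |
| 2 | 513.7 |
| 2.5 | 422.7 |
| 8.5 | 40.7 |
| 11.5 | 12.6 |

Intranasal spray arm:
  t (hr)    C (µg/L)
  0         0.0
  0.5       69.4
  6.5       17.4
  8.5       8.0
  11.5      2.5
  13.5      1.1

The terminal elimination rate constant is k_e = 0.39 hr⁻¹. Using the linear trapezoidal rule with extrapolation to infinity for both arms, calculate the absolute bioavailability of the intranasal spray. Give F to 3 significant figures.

Trapezoidal AUC_0→11.5 (IV):
  [0→2]: (1120.5+513.7)/2 × 2 = 1634.2
  [2→2.5]: (513.7+422.7)/2 × 0.5 = 234.1
  [2.5→8.5]: (422.7+40.7)/2 × 6 = 1390.2
  [8.5→11.5]: (40.7+12.6)/2 × 3 = 79.95
  Sum = 3338.45 µg/L·hr
IV tail: 12.6/0.39 = 32.308; AUC_iv,0→∞ = 3338.45 + 32.308 = 3370.758 µg/L·hr
Trapezoidal AUC_0→13.5 (intranasal spray):
  [0→0.5]: (0.0+69.4)/2 × 0.5 = 17.35
  [0.5→6.5]: (69.4+17.4)/2 × 6 = 260.4
  [6.5→8.5]: (17.4+8.0)/2 × 2 = 25.4
  [8.5→11.5]: (8.0+2.5)/2 × 3 = 15.75
  [11.5→13.5]: (2.5+1.1)/2 × 2 = 3.6
  Sum = 322.5 µg/L·hr
intranasal spray tail: 1.1/0.39 = 2.821; AUC_ev,0→∞ = 322.5 + 2.821 = 325.321 µg/L·hr
F = (AUC_ev/D_ev)/(AUC_iv/D_iv) = (325.321/15)/(3370.758/10) = 21.6881/337.0758 = 0.0643

F = 0.0643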